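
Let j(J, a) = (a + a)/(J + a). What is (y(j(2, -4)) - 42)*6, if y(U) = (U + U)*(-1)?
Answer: -300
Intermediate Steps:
j(J, a) = 2*a/(J + a) (j(J, a) = (2*a)/(J + a) = 2*a/(J + a))
y(U) = -2*U (y(U) = (2*U)*(-1) = -2*U)
(y(j(2, -4)) - 42)*6 = (-4*(-4)/(2 - 4) - 42)*6 = (-4*(-4)/(-2) - 42)*6 = (-4*(-4)*(-1)/2 - 42)*6 = (-2*4 - 42)*6 = (-8 - 42)*6 = -50*6 = -300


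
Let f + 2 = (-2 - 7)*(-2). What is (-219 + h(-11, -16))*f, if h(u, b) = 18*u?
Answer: -6672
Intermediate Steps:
f = 16 (f = -2 + (-2 - 7)*(-2) = -2 - 9*(-2) = -2 + 18 = 16)
(-219 + h(-11, -16))*f = (-219 + 18*(-11))*16 = (-219 - 198)*16 = -417*16 = -6672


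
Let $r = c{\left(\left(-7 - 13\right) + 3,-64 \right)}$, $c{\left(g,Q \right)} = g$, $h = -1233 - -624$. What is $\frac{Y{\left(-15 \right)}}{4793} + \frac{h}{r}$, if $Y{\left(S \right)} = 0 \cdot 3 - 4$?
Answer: $\frac{2918869}{81481} \approx 35.823$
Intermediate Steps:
$h = -609$ ($h = -1233 + 624 = -609$)
$r = -17$ ($r = \left(-7 - 13\right) + 3 = -20 + 3 = -17$)
$Y{\left(S \right)} = -4$ ($Y{\left(S \right)} = 0 - 4 = -4$)
$\frac{Y{\left(-15 \right)}}{4793} + \frac{h}{r} = - \frac{4}{4793} - \frac{609}{-17} = \left(-4\right) \frac{1}{4793} - - \frac{609}{17} = - \frac{4}{4793} + \frac{609}{17} = \frac{2918869}{81481}$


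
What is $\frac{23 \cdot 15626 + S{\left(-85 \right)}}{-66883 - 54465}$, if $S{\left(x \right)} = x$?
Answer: $- \frac{359313}{121348} \approx -2.961$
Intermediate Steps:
$\frac{23 \cdot 15626 + S{\left(-85 \right)}}{-66883 - 54465} = \frac{23 \cdot 15626 - 85}{-66883 - 54465} = \frac{359398 - 85}{-121348} = 359313 \left(- \frac{1}{121348}\right) = - \frac{359313}{121348}$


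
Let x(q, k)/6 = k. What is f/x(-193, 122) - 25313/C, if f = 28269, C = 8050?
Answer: 34839389/982100 ≈ 35.474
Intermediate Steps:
x(q, k) = 6*k
f/x(-193, 122) - 25313/C = 28269/((6*122)) - 25313/8050 = 28269/732 - 25313*1/8050 = 28269*(1/732) - 25313/8050 = 9423/244 - 25313/8050 = 34839389/982100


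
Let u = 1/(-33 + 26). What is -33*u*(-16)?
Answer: -528/7 ≈ -75.429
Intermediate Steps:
u = -⅐ (u = 1/(-7) = -⅐ ≈ -0.14286)
-33*u*(-16) = -33*(-⅐)*(-16) = (33/7)*(-16) = -528/7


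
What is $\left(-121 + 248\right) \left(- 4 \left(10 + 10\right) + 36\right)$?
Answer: $-5588$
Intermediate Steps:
$\left(-121 + 248\right) \left(- 4 \left(10 + 10\right) + 36\right) = 127 \left(\left(-4\right) 20 + 36\right) = 127 \left(-80 + 36\right) = 127 \left(-44\right) = -5588$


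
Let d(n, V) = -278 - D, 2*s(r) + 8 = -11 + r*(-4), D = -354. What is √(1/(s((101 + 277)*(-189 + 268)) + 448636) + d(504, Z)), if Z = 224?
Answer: √45978528525510/777805 ≈ 8.7178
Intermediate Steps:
s(r) = -19/2 - 2*r (s(r) = -4 + (-11 + r*(-4))/2 = -4 + (-11 - 4*r)/2 = -4 + (-11/2 - 2*r) = -19/2 - 2*r)
d(n, V) = 76 (d(n, V) = -278 - 1*(-354) = -278 + 354 = 76)
√(1/(s((101 + 277)*(-189 + 268)) + 448636) + d(504, Z)) = √(1/((-19/2 - 2*(101 + 277)*(-189 + 268)) + 448636) + 76) = √(1/((-19/2 - 756*79) + 448636) + 76) = √(1/((-19/2 - 2*29862) + 448636) + 76) = √(1/((-19/2 - 59724) + 448636) + 76) = √(1/(-119467/2 + 448636) + 76) = √(1/(777805/2) + 76) = √(2/777805 + 76) = √(59113182/777805) = √45978528525510/777805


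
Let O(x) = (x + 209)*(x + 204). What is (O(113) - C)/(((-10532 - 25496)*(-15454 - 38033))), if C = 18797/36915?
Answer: 3768042913/71136299012940 ≈ 5.2969e-5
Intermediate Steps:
C = 18797/36915 (C = 18797*(1/36915) = 18797/36915 ≈ 0.50920)
O(x) = (204 + x)*(209 + x) (O(x) = (209 + x)*(204 + x) = (204 + x)*(209 + x))
(O(113) - C)/(((-10532 - 25496)*(-15454 - 38033))) = ((42636 + 113**2 + 413*113) - 1*18797/36915)/(((-10532 - 25496)*(-15454 - 38033))) = ((42636 + 12769 + 46669) - 18797/36915)/((-36028*(-53487))) = (102074 - 18797/36915)/1927029636 = (3768042913/36915)*(1/1927029636) = 3768042913/71136299012940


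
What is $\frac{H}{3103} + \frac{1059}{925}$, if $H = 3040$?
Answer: $\frac{6098077}{2870275} \approx 2.1246$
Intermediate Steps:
$\frac{H}{3103} + \frac{1059}{925} = \frac{3040}{3103} + \frac{1059}{925} = \frac{6098077}{2870275}$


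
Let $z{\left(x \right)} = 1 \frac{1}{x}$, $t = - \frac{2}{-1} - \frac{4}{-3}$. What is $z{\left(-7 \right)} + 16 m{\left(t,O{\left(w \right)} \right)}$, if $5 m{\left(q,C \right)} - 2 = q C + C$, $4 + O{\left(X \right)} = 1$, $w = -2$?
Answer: $- \frac{1237}{35} \approx -35.343$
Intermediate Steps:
$O{\left(X \right)} = -3$ ($O{\left(X \right)} = -4 + 1 = -3$)
$t = \frac{10}{3}$ ($t = \left(-2\right) \left(-1\right) - - \frac{4}{3} = 2 + \frac{4}{3} = \frac{10}{3} \approx 3.3333$)
$m{\left(q,C \right)} = \frac{2}{5} + \frac{C}{5} + \frac{C q}{5}$ ($m{\left(q,C \right)} = \frac{2}{5} + \frac{q C + C}{5} = \frac{2}{5} + \frac{C q + C}{5} = \frac{2}{5} + \frac{C + C q}{5} = \frac{2}{5} + \left(\frac{C}{5} + \frac{C q}{5}\right) = \frac{2}{5} + \frac{C}{5} + \frac{C q}{5}$)
$z{\left(x \right)} = \frac{1}{x}$
$z{\left(-7 \right)} + 16 m{\left(t,O{\left(w \right)} \right)} = \frac{1}{-7} + 16 \left(\frac{2}{5} + \frac{1}{5} \left(-3\right) + \frac{1}{5} \left(-3\right) \frac{10}{3}\right) = - \frac{1}{7} + 16 \left(\frac{2}{5} - \frac{3}{5} - 2\right) = - \frac{1}{7} + 16 \left(- \frac{11}{5}\right) = - \frac{1}{7} - \frac{176}{5} = - \frac{1237}{35}$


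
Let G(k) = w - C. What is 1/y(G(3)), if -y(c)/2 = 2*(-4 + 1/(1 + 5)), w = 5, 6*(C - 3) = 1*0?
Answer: 3/46 ≈ 0.065217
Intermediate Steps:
C = 3 (C = 3 + (1*0)/6 = 3 + (⅙)*0 = 3 + 0 = 3)
G(k) = 2 (G(k) = 5 - 1*3 = 5 - 3 = 2)
y(c) = 46/3 (y(c) = -4*(-4 + 1/(1 + 5)) = -4*(-4 + 1/6) = -4*(-4 + ⅙) = -4*(-23)/6 = -2*(-23/3) = 46/3)
1/y(G(3)) = 1/(46/3) = 3/46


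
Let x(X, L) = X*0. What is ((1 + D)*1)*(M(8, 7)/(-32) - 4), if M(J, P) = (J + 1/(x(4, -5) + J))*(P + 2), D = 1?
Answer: -1609/128 ≈ -12.570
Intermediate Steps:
x(X, L) = 0
M(J, P) = (2 + P)*(J + 1/J) (M(J, P) = (J + 1/(0 + J))*(P + 2) = (J + 1/J)*(2 + P) = (2 + P)*(J + 1/J))
((1 + D)*1)*(M(8, 7)/(-32) - 4) = ((1 + 1)*1)*((2*8 + 2/8 + 8*7 + 7/8)/(-32) - 4) = (2*1)*((16 + 2*(⅛) + 56 + 7*(⅛))*(-1/32) - 4) = 2*((16 + ¼ + 56 + 7/8)*(-1/32) - 4) = 2*((585/8)*(-1/32) - 4) = 2*(-585/256 - 4) = 2*(-1609/256) = -1609/128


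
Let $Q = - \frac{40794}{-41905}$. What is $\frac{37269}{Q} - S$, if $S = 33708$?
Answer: $\frac{62224431}{13598} \approx 4576.0$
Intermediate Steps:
$Q = \frac{40794}{41905}$ ($Q = \left(-40794\right) \left(- \frac{1}{41905}\right) = \frac{40794}{41905} \approx 0.97349$)
$\frac{37269}{Q} - S = \frac{37269}{\frac{40794}{41905}} - 33708 = 37269 \cdot \frac{41905}{40794} - 33708 = \frac{520585815}{13598} - 33708 = \frac{62224431}{13598}$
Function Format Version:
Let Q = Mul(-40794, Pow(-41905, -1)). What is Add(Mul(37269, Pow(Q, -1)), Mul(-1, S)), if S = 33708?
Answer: Rational(62224431, 13598) ≈ 4576.0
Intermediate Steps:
Q = Rational(40794, 41905) (Q = Mul(-40794, Rational(-1, 41905)) = Rational(40794, 41905) ≈ 0.97349)
Add(Mul(37269, Pow(Q, -1)), Mul(-1, S)) = Add(Mul(37269, Pow(Rational(40794, 41905), -1)), Mul(-1, 33708)) = Add(Mul(37269, Rational(41905, 40794)), -33708) = Add(Rational(520585815, 13598), -33708) = Rational(62224431, 13598)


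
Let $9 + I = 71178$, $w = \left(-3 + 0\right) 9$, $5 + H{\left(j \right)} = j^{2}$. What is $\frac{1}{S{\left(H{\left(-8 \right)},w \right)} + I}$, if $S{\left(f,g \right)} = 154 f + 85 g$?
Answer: $\frac{1}{77960} \approx 1.2827 \cdot 10^{-5}$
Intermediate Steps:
$H{\left(j \right)} = -5 + j^{2}$
$w = -27$ ($w = \left(-3\right) 9 = -27$)
$I = 71169$ ($I = -9 + 71178 = 71169$)
$S{\left(f,g \right)} = 85 g + 154 f$
$\frac{1}{S{\left(H{\left(-8 \right)},w \right)} + I} = \frac{1}{\left(85 \left(-27\right) + 154 \left(-5 + \left(-8\right)^{2}\right)\right) + 71169} = \frac{1}{\left(-2295 + 154 \left(-5 + 64\right)\right) + 71169} = \frac{1}{\left(-2295 + 154 \cdot 59\right) + 71169} = \frac{1}{\left(-2295 + 9086\right) + 71169} = \frac{1}{6791 + 71169} = \frac{1}{77960}$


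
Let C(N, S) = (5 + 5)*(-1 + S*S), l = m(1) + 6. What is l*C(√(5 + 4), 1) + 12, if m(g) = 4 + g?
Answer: 12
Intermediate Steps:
l = 11 (l = (4 + 1) + 6 = 5 + 6 = 11)
C(N, S) = -10 + 10*S² (C(N, S) = 10*(-1 + S²) = -10 + 10*S²)
l*C(√(5 + 4), 1) + 12 = 11*(-10 + 10*1²) + 12 = 11*(-10 + 10*1) + 12 = 11*(-10 + 10) + 12 = 11*0 + 12 = 0 + 12 = 12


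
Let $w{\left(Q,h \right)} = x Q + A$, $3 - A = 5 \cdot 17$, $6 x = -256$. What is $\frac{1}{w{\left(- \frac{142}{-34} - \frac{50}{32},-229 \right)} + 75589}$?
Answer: $\frac{17}{1281723} \approx 1.3263 \cdot 10^{-5}$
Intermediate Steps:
$x = - \frac{128}{3}$ ($x = \frac{1}{6} \left(-256\right) = - \frac{128}{3} \approx -42.667$)
$A = -82$ ($A = 3 - 5 \cdot 17 = 3 - 85 = -82$)
$w{\left(Q,h \right)} = -82 - \frac{128 Q}{3}$ ($w{\left(Q,h \right)} = - \frac{128 Q}{3} - 82 = -82 - \frac{128 Q}{3}$)
$\frac{1}{w{\left(- \frac{142}{-34} - \frac{50}{32},-229 \right)} + 75589} = \frac{1}{\left(-82 - \frac{128 \left(- \frac{142}{-34} - \frac{50}{32}\right)}{3}\right) + 75589} = \frac{1}{\left(-82 - \frac{128 \left(\left(-142\right) \left(- \frac{1}{34}\right) - \frac{25}{16}\right)}{3}\right) + 75589} = \frac{1}{\left(-82 - \frac{128 \left(\frac{71}{17} - \frac{25}{16}\right)}{3}\right) + 75589} = \frac{1}{\left(-82 - \frac{1896}{17}\right) + 75589} = \frac{1}{- \frac{3290}{17} + 75589} = \frac{1}{\frac{1281723}{17}} = \frac{17}{1281723}$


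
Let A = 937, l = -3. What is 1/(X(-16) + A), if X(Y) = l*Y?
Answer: 1/985 ≈ 0.0010152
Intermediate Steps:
X(Y) = -3*Y
1/(X(-16) + A) = 1/(-3*(-16) + 937) = 1/(48 + 937) = 1/985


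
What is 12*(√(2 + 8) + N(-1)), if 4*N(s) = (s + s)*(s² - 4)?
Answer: 18 + 12*√10 ≈ 55.947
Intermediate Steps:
N(s) = s*(-4 + s²)/2 (N(s) = ((s + s)*(s² - 4))/4 = ((2*s)*(-4 + s²))/4 = (2*s*(-4 + s²))/4 = s*(-4 + s²)/2)
12*(√(2 + 8) + N(-1)) = 12*(√(2 + 8) + (½)*(-1)*(-4 + (-1)²)) = 12*(√10 + (½)*(-1)*(-4 + 1)) = 12*(√10 + (½)*(-1)*(-3)) = 12*(√10 + 3/2) = 12*(3/2 + √10) = 18 + 12*√10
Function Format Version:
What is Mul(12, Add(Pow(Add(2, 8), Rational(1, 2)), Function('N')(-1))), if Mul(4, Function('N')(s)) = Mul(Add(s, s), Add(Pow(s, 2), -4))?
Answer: Add(18, Mul(12, Pow(10, Rational(1, 2)))) ≈ 55.947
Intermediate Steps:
Function('N')(s) = Mul(Rational(1, 2), s, Add(-4, Pow(s, 2))) (Function('N')(s) = Mul(Rational(1, 4), Mul(Add(s, s), Add(Pow(s, 2), -4))) = Mul(Rational(1, 4), Mul(Mul(2, s), Add(-4, Pow(s, 2)))) = Mul(Rational(1, 4), Mul(2, s, Add(-4, Pow(s, 2)))) = Mul(Rational(1, 2), s, Add(-4, Pow(s, 2))))
Mul(12, Add(Pow(Add(2, 8), Rational(1, 2)), Function('N')(-1))) = Mul(12, Add(Pow(Add(2, 8), Rational(1, 2)), Mul(Rational(1, 2), -1, Add(-4, Pow(-1, 2))))) = Mul(12, Add(Pow(10, Rational(1, 2)), Mul(Rational(1, 2), -1, Add(-4, 1)))) = Mul(12, Add(Pow(10, Rational(1, 2)), Mul(Rational(1, 2), -1, -3))) = Mul(12, Add(Pow(10, Rational(1, 2)), Rational(3, 2))) = Mul(12, Add(Rational(3, 2), Pow(10, Rational(1, 2)))) = Add(18, Mul(12, Pow(10, Rational(1, 2))))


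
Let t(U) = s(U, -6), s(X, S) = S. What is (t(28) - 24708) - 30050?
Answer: -54764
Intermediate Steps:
t(U) = -6
(t(28) - 24708) - 30050 = (-6 - 24708) - 30050 = -24714 - 30050 = -54764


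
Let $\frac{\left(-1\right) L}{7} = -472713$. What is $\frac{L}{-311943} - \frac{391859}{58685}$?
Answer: $- \frac{105475269624}{6102124985} \approx -17.285$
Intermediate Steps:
$L = 3308991$ ($L = \left(-7\right) \left(-472713\right) = 3308991$)
$\frac{L}{-311943} - \frac{391859}{58685} = \frac{3308991}{-311943} - \frac{391859}{58685} = 3308991 \left(- \frac{1}{311943}\right) - \frac{391859}{58685} = - \frac{1102997}{103981} - \frac{391859}{58685} = - \frac{105475269624}{6102124985}$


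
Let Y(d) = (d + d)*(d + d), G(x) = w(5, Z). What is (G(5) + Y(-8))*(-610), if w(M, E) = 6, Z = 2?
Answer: -159820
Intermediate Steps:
G(x) = 6
Y(d) = 4*d² (Y(d) = (2*d)*(2*d) = 4*d²)
(G(5) + Y(-8))*(-610) = (6 + 4*(-8)²)*(-610) = (6 + 4*64)*(-610) = (6 + 256)*(-610) = 262*(-610) = -159820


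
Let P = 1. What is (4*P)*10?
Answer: 40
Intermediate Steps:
(4*P)*10 = (4*1)*10 = 4*10 = 40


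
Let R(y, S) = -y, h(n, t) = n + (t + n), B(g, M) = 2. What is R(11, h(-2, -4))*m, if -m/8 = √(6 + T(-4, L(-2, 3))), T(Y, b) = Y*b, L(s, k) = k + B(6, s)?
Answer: 88*I*√14 ≈ 329.27*I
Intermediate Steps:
h(n, t) = t + 2*n (h(n, t) = n + (n + t) = t + 2*n)
L(s, k) = 2 + k (L(s, k) = k + 2 = 2 + k)
m = -8*I*√14 (m = -8*√(6 - 4*(2 + 3)) = -8*√(6 - 4*5) = -8*√(6 - 20) = -8*I*√14 ≈ -29.933*I)
R(11, h(-2, -4))*m = (-1*11)*(-8*I*√14) = -(-88)*I*√14 = 88*I*√14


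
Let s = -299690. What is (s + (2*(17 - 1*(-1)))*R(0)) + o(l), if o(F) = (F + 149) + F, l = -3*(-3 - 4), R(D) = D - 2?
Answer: -299571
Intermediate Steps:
R(D) = -2 + D
l = 21 (l = -3*(-7) = 21)
o(F) = 149 + 2*F (o(F) = (149 + F) + F = 149 + 2*F)
(s + (2*(17 - 1*(-1)))*R(0)) + o(l) = (-299690 + (2*(17 - 1*(-1)))*(-2 + 0)) + (149 + 2*21) = (-299690 + (2*(17 + 1))*(-2)) + (149 + 42) = (-299690 + (2*18)*(-2)) + 191 = (-299690 + 36*(-2)) + 191 = (-299690 - 72) + 191 = -299762 + 191 = -299571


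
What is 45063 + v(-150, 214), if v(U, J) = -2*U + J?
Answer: 45577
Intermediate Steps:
v(U, J) = J - 2*U
45063 + v(-150, 214) = 45063 + (214 - 2*(-150)) = 45063 + (214 + 300) = 45063 + 514 = 45577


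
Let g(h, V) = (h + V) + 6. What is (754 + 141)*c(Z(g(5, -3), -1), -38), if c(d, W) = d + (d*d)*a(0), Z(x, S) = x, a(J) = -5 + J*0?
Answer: -279240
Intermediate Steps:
g(h, V) = 6 + V + h (g(h, V) = (V + h) + 6 = 6 + V + h)
a(J) = -5 (a(J) = -5 + 0 = -5)
c(d, W) = d - 5*d**2 (c(d, W) = d + (d*d)*(-5) = d + d**2*(-5) = d - 5*d**2)
(754 + 141)*c(Z(g(5, -3), -1), -38) = (754 + 141)*((6 - 3 + 5)*(1 - 5*(6 - 3 + 5))) = 895*(8*(1 - 5*8)) = 895*(8*(1 - 40)) = 895*(8*(-39)) = 895*(-312) = -279240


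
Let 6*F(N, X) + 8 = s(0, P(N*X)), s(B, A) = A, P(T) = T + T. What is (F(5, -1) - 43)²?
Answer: 2116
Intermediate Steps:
P(T) = 2*T
F(N, X) = -4/3 + N*X/3 (F(N, X) = -4/3 + (2*(N*X))/6 = -4/3 + (2*N*X)/6 = -4/3 + N*X/3)
(F(5, -1) - 43)² = ((-4/3 + (⅓)*5*(-1)) - 43)² = ((-4/3 - 5/3) - 43)² = (-3 - 43)² = (-46)² = 2116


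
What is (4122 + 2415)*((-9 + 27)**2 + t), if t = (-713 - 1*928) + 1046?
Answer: -1771527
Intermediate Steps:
t = -595 (t = (-713 - 928) + 1046 = -1641 + 1046 = -595)
(4122 + 2415)*((-9 + 27)**2 + t) = (4122 + 2415)*((-9 + 27)**2 - 595) = 6537*(18**2 - 595) = 6537*(324 - 595) = 6537*(-271) = -1771527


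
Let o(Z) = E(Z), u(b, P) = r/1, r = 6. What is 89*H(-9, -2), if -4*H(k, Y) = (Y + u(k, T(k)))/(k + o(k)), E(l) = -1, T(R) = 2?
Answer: 89/10 ≈ 8.9000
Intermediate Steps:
u(b, P) = 6 (u(b, P) = 6/1 = 6*1 = 6)
o(Z) = -1
H(k, Y) = -(6 + Y)/(4*(-1 + k)) (H(k, Y) = -(Y + 6)/(4*(k - 1)) = -(6 + Y)/(4*(-1 + k)))
89*H(-9, -2) = 89*((-6 - 1*(-2))/(4*(-1 - 9))) = 89*((¼)*(-6 + 2)/(-10)) = 89*((¼)*(-⅒)*(-4)) = 89*(⅒) = 89/10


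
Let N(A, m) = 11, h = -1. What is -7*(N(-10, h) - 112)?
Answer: 707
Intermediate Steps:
-7*(N(-10, h) - 112) = -7*(11 - 112) = -7*(-101) = 707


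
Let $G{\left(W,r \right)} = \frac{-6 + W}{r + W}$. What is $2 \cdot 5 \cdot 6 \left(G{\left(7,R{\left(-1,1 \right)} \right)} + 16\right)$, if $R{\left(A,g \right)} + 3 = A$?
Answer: $980$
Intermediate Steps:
$R{\left(A,g \right)} = -3 + A$
$G{\left(W,r \right)} = \frac{-6 + W}{W + r}$
$2 \cdot 5 \cdot 6 \left(G{\left(7,R{\left(-1,1 \right)} \right)} + 16\right) = 2 \cdot 5 \cdot 6 \left(\frac{-6 + 7}{7 - 4} + 16\right) = 10 \cdot 6 \left(\frac{1}{7 - 4} \cdot 1 + 16\right) = 60 \left(\frac{1}{3} \cdot 1 + 16\right) = 60 \left(\frac{1}{3} + 16\right) = 60 \cdot \frac{49}{3} = 980$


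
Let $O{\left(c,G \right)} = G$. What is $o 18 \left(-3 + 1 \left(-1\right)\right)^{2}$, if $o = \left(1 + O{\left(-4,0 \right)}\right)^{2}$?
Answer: $288$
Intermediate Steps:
$o = 1$ ($o = \left(1 + 0\right)^{2} = 1^{2} = 1$)
$o 18 \left(-3 + 1 \left(-1\right)\right)^{2} = 1 \cdot 18 \left(-3 + 1 \left(-1\right)\right)^{2} = 18 \left(-3 - 1\right)^{2} = 18 \left(-4\right)^{2} = 18 \cdot 16 = 288$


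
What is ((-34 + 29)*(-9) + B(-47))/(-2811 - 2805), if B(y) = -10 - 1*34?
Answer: -1/5616 ≈ -0.00017806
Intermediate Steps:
B(y) = -44 (B(y) = -10 - 34 = -44)
((-34 + 29)*(-9) + B(-47))/(-2811 - 2805) = ((-34 + 29)*(-9) - 44)/(-2811 - 2805) = (-5*(-9) - 44)/(-5616) = (45 - 44)*(-1/5616) = 1*(-1/5616) = -1/5616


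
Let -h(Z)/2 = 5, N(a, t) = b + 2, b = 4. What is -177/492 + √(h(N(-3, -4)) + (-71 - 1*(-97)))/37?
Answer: -1527/6068 ≈ -0.25165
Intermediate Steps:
N(a, t) = 6 (N(a, t) = 4 + 2 = 6)
h(Z) = -10 (h(Z) = -2*5 = -10)
-177/492 + √(h(N(-3, -4)) + (-71 - 1*(-97)))/37 = -177/492 + √(-10 + (-71 - 1*(-97)))/37 = -177*1/492 + √(-10 + (-71 + 97))*(1/37) = -59/164 + √(-10 + 26)*(1/37) = -59/164 + √16*(1/37) = -59/164 + 4*(1/37) = -59/164 + 4/37 = -1527/6068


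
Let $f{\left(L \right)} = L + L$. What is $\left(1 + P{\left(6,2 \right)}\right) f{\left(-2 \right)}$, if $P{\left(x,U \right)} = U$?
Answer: $-12$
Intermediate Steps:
$f{\left(L \right)} = 2 L$
$\left(1 + P{\left(6,2 \right)}\right) f{\left(-2 \right)} = \left(1 + 2\right) 2 \left(-2\right) = 3 \left(-4\right) = -12$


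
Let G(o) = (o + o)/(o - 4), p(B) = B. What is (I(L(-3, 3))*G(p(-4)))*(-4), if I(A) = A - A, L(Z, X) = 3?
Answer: 0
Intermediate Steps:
G(o) = 2*o/(-4 + o) (G(o) = (2*o)/(-4 + o) = 2*o/(-4 + o))
I(A) = 0
(I(L(-3, 3))*G(p(-4)))*(-4) = (0*(2*(-4)/(-4 - 4)))*(-4) = (0*(2*(-4)/(-8)))*(-4) = (0*(2*(-4)*(-1/8)))*(-4) = (0*1)*(-4) = 0*(-4) = 0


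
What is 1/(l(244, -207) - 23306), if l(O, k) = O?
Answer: -1/23062 ≈ -4.3361e-5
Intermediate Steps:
1/(l(244, -207) - 23306) = 1/(244 - 23306) = 1/(-23062) = -1/23062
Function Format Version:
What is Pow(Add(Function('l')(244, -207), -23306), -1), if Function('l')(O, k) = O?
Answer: Rational(-1, 23062) ≈ -4.3361e-5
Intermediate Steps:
Pow(Add(Function('l')(244, -207), -23306), -1) = Pow(Add(244, -23306), -1) = Pow(-23062, -1) = Rational(-1, 23062)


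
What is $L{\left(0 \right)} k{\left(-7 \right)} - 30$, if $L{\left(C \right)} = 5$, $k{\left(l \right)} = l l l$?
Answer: $-1745$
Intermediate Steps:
$k{\left(l \right)} = l^{3}$ ($k{\left(l \right)} = l^{2} l = l^{3}$)
$L{\left(0 \right)} k{\left(-7 \right)} - 30 = 5 \left(-7\right)^{3} - 30 = 5 \left(-343\right) - 30 = -1715 - 30 = -1745$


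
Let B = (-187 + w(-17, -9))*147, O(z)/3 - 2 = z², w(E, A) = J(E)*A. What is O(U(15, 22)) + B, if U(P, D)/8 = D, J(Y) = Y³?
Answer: 6565344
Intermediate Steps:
U(P, D) = 8*D
w(E, A) = A*E³ (w(E, A) = E³*A = A*E³)
O(z) = 6 + 3*z²
B = 6472410 (B = (-187 - 9*(-17)³)*147 = (-187 - 9*(-4913))*147 = (-187 + 44217)*147 = 44030*147 = 6472410)
O(U(15, 22)) + B = (6 + 3*(8*22)²) + 6472410 = (6 + 3*176²) + 6472410 = (6 + 3*30976) + 6472410 = (6 + 92928) + 6472410 = 92934 + 6472410 = 6565344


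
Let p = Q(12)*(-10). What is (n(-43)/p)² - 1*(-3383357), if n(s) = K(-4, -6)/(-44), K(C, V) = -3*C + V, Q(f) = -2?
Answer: 655017915209/193600 ≈ 3.3834e+6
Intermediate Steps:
K(C, V) = V - 3*C
n(s) = -3/22 (n(s) = (-6 - 3*(-4))/(-44) = (-6 + 12)*(-1/44) = 6*(-1/44) = -3/22)
p = 20 (p = -2*(-10) = 20)
(n(-43)/p)² - 1*(-3383357) = (-3/22/20)² - 1*(-3383357) = (-3/22*1/20)² + 3383357 = (-3/440)² + 3383357 = 9/193600 + 3383357 = 655017915209/193600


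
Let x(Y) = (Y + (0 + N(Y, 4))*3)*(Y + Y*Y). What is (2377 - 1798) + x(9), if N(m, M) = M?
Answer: 2469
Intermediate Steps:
x(Y) = (12 + Y)*(Y + Y²) (x(Y) = (Y + (0 + 4)*3)*(Y + Y*Y) = (Y + 4*3)*(Y + Y²) = (Y + 12)*(Y + Y²) = (12 + Y)*(Y + Y²))
(2377 - 1798) + x(9) = (2377 - 1798) + 9*(12 + 9² + 13*9) = 579 + 9*(12 + 81 + 117) = 579 + 9*210 = 579 + 1890 = 2469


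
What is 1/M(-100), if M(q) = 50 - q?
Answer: 1/150 ≈ 0.0066667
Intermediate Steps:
1/M(-100) = 1/(50 - 1*(-100)) = 1/(50 + 100) = 1/150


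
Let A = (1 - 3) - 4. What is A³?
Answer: -216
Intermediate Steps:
A = -6 (A = -2 - 4 = -6)
A³ = (-6)³ = -216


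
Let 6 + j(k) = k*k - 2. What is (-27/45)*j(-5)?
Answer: -51/5 ≈ -10.200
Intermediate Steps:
j(k) = -8 + k² (j(k) = -6 + (k*k - 2) = -6 + (k² - 2) = -6 + (-2 + k²) = -8 + k²)
(-27/45)*j(-5) = (-27/45)*(-8 + (-5)²) = (-27*1/45)*(-8 + 25) = -⅗*17 = -51/5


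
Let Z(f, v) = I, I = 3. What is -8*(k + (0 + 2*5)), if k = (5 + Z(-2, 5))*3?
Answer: -272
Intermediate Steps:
Z(f, v) = 3
k = 24 (k = (5 + 3)*3 = 8*3 = 24)
-8*(k + (0 + 2*5)) = -8*(24 + (0 + 2*5)) = -8*(24 + (0 + 10)) = -8*(24 + 10) = -8*34 = -272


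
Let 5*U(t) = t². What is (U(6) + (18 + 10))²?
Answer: 30976/25 ≈ 1239.0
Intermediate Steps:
U(t) = t²/5
(U(6) + (18 + 10))² = ((⅕)*6² + (18 + 10))² = ((⅕)*36 + 28)² = (36/5 + 28)² = (176/5)² = 30976/25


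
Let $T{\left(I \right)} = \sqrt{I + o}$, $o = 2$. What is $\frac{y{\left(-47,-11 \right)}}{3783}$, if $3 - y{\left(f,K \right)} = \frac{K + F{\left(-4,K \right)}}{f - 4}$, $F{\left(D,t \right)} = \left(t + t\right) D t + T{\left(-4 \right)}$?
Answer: $- \frac{826}{192933} + \frac{i \sqrt{2}}{192933} \approx -0.0042813 + 7.3301 \cdot 10^{-6} i$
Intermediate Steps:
$T{\left(I \right)} = \sqrt{2 + I}$ ($T{\left(I \right)} = \sqrt{I + 2} = \sqrt{2 + I}$)
$F{\left(D,t \right)} = i \sqrt{2} + 2 D t^{2}$ ($F{\left(D,t \right)} = \left(t + t\right) D t + \sqrt{2 - 4} = 2 t D t + \sqrt{-2} = 2 D t t + i \sqrt{2} = 2 D t^{2} + i \sqrt{2} = i \sqrt{2} + 2 D t^{2}$)
$y{\left(f,K \right)} = 3 - \frac{K - 8 K^{2} + i \sqrt{2}}{-4 + f}$ ($y{\left(f,K \right)} = 3 - \frac{K + \left(i \sqrt{2} + 2 \left(-4\right) K^{2}\right)}{f - 4} = 3 - \frac{K - \left(8 K^{2} - i \sqrt{2}\right)}{-4 + f} = 3 - \frac{K - 8 K^{2} + i \sqrt{2}}{-4 + f}$)
$\frac{y{\left(-47,-11 \right)}}{3783} = \frac{\frac{1}{-4 - 47} \left(-12 - -11 + 3 \left(-47\right) + 8 \left(-11\right)^{2} - i \sqrt{2}\right)}{3783} = \frac{-12 + 11 - 141 + 8 \cdot 121 - i \sqrt{2}}{-51} \cdot \frac{1}{3783} = - \frac{-12 + 11 - 141 + 968 - i \sqrt{2}}{51} \cdot \frac{1}{3783} = - \frac{826 - i \sqrt{2}}{51} \cdot \frac{1}{3783} = \left(- \frac{826}{51} + \frac{i \sqrt{2}}{51}\right) \frac{1}{3783} = - \frac{826}{192933} + \frac{i \sqrt{2}}{192933}$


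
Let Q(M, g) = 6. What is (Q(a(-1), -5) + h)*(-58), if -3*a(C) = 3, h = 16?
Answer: -1276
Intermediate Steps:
a(C) = -1 (a(C) = -⅓*3 = -1)
(Q(a(-1), -5) + h)*(-58) = (6 + 16)*(-58) = 22*(-58) = -1276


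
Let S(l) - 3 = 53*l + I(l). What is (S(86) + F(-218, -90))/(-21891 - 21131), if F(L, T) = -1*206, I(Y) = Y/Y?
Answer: -2178/21511 ≈ -0.10125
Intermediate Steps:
I(Y) = 1
F(L, T) = -206
S(l) = 4 + 53*l (S(l) = 3 + (53*l + 1) = 3 + (1 + 53*l) = 4 + 53*l)
(S(86) + F(-218, -90))/(-21891 - 21131) = ((4 + 53*86) - 206)/(-21891 - 21131) = ((4 + 4558) - 206)/(-43022) = (4562 - 206)*(-1/43022) = 4356*(-1/43022) = -2178/21511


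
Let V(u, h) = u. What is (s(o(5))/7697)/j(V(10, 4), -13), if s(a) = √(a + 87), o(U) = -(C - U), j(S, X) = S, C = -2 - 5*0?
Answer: √94/76970 ≈ 0.00012596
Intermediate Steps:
C = -2 (C = -2 + 0 = -2)
o(U) = 2 + U (o(U) = -(-2 - U) = 2 + U)
s(a) = √(87 + a)
(s(o(5))/7697)/j(V(10, 4), -13) = (√(87 + (2 + 5))/7697)/10 = (√(87 + 7)*(1/7697))*(⅒) = (√94*(1/7697))*(⅒) = (√94/7697)*(⅒) = √94/76970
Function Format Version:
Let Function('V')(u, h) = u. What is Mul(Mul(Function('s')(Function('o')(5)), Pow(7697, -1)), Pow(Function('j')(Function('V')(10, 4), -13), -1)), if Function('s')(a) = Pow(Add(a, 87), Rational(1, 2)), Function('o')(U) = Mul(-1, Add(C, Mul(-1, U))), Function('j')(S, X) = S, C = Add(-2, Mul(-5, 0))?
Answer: Mul(Rational(1, 76970), Pow(94, Rational(1, 2))) ≈ 0.00012596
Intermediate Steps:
C = -2 (C = Add(-2, 0) = -2)
Function('o')(U) = Add(2, U) (Function('o')(U) = Mul(-1, Add(-2, Mul(-1, U))) = Add(2, U))
Function('s')(a) = Pow(Add(87, a), Rational(1, 2))
Mul(Mul(Function('s')(Function('o')(5)), Pow(7697, -1)), Pow(Function('j')(Function('V')(10, 4), -13), -1)) = Mul(Mul(Pow(Add(87, Add(2, 5)), Rational(1, 2)), Pow(7697, -1)), Pow(10, -1)) = Mul(Mul(Pow(Add(87, 7), Rational(1, 2)), Rational(1, 7697)), Rational(1, 10)) = Mul(Mul(Pow(94, Rational(1, 2)), Rational(1, 7697)), Rational(1, 10)) = Mul(Mul(Rational(1, 7697), Pow(94, Rational(1, 2))), Rational(1, 10)) = Mul(Rational(1, 76970), Pow(94, Rational(1, 2)))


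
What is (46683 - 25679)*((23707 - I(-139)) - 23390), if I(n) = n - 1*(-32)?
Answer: 8905696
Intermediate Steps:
I(n) = 32 + n (I(n) = n + 32 = 32 + n)
(46683 - 25679)*((23707 - I(-139)) - 23390) = (46683 - 25679)*((23707 - (32 - 139)) - 23390) = 21004*((23707 - 1*(-107)) - 23390) = 21004*((23707 + 107) - 23390) = 21004*(23814 - 23390) = 21004*424 = 8905696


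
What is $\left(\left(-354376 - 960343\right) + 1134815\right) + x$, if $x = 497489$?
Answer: $317585$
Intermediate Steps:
$\left(\left(-354376 - 960343\right) + 1134815\right) + x = \left(\left(-354376 - 960343\right) + 1134815\right) + 497489 = \left(-1314719 + 1134815\right) + 497489 = -179904 + 497489 = 317585$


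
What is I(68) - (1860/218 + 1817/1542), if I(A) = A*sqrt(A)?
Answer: -1632113/168078 + 136*sqrt(17) ≈ 551.03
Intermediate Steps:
I(A) = A**(3/2)
I(68) - (1860/218 + 1817/1542) = 68**(3/2) - (1860/218 + 1817/1542) = 136*sqrt(17) - (1860*(1/218) + 1817*(1/1542)) = 136*sqrt(17) - (930/109 + 1817/1542) = 136*sqrt(17) - 1*1632113/168078 = 136*sqrt(17) - 1632113/168078 = -1632113/168078 + 136*sqrt(17)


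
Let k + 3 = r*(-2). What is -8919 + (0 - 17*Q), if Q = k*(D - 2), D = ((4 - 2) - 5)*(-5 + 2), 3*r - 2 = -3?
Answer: -25924/3 ≈ -8641.3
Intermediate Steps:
r = -⅓ (r = ⅔ + (⅓)*(-3) = ⅔ - 1 = -⅓ ≈ -0.33333)
D = 9 (D = (2 - 5)*(-3) = -3*(-3) = 9)
k = -7/3 (k = -3 - ⅓*(-2) = -3 + ⅔ = -7/3 ≈ -2.3333)
Q = -49/3 (Q = -7*(9 - 2)/3 = -7/3*7 = -49/3 ≈ -16.333)
-8919 + (0 - 17*Q) = -8919 + (0 - 17*(-49/3)) = -8919 + (0 + 833/3) = -8919 + 833/3 = -25924/3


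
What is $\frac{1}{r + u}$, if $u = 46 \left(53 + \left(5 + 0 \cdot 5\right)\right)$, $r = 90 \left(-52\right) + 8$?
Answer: $- \frac{1}{2004} \approx -0.000499$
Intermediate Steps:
$r = -4672$ ($r = -4680 + 8 = -4672$)
$u = 2668$ ($u = 46 \left(53 + \left(5 + 0\right)\right) = 46 \left(53 + 5\right) = 46 \cdot 58 = 2668$)
$\frac{1}{r + u} = \frac{1}{-4672 + 2668} = \frac{1}{-2004} = - \frac{1}{2004}$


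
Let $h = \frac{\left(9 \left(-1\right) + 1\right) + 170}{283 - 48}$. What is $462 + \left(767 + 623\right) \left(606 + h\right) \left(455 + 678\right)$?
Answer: $\frac{44906494842}{47} \approx 9.5546 \cdot 10^{8}$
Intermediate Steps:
$h = \frac{162}{235}$ ($h = \frac{\left(-9 + 1\right) + 170}{235} = \left(-8 + 170\right) \frac{1}{235} = 162 \cdot \frac{1}{235} = \frac{162}{235} \approx 0.68936$)
$462 + \left(767 + 623\right) \left(606 + h\right) \left(455 + 678\right) = 462 + \left(767 + 623\right) \left(606 + \frac{162}{235}\right) \left(455 + 678\right) = 462 + 1390 \cdot \frac{142572}{235} \cdot 1133 = 462 + \frac{39635016}{47} \cdot 1133 = 462 + \frac{44906473128}{47} = \frac{44906494842}{47}$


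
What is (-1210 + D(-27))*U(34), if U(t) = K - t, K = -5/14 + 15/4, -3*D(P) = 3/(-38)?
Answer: 39404003/1064 ≈ 37034.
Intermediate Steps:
D(P) = 1/38 (D(P) = -1/(-38) = -(-1)/38 = -1/3*(-3/38) = 1/38)
K = 95/28 (K = -5*1/14 + 15*(1/4) = -5/14 + 15/4 = 95/28 ≈ 3.3929)
U(t) = 95/28 - t
(-1210 + D(-27))*U(34) = (-1210 + 1/38)*(95/28 - 1*34) = -45979*(95/28 - 34)/38 = -45979/38*(-857/28) = 39404003/1064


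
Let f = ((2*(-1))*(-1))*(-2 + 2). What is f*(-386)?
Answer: 0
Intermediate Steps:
f = 0 (f = -2*(-1)*0 = 2*0 = 0)
f*(-386) = 0*(-386) = 0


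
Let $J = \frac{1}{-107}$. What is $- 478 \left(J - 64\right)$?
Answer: $\frac{3273822}{107} \approx 30596.0$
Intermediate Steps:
$J = - \frac{1}{107} \approx -0.0093458$
$- 478 \left(J - 64\right) = - 478 \left(- \frac{1}{107} - 64\right) = \left(-478\right) \left(- \frac{6849}{107}\right) = \frac{3273822}{107}$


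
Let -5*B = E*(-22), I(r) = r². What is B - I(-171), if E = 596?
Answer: -133093/5 ≈ -26619.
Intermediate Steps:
B = 13112/5 (B = -596*(-22)/5 = -⅕*(-13112) = 13112/5 ≈ 2622.4)
B - I(-171) = 13112/5 - 1*(-171)² = 13112/5 - 1*29241 = 13112/5 - 29241 = -133093/5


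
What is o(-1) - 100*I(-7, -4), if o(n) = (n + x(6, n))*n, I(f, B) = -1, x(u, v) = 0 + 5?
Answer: 96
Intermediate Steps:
x(u, v) = 5
o(n) = n*(5 + n) (o(n) = (n + 5)*n = (5 + n)*n = n*(5 + n))
o(-1) - 100*I(-7, -4) = -(5 - 1) - 100*(-1) = -1*4 + 100 = -4 + 100 = 96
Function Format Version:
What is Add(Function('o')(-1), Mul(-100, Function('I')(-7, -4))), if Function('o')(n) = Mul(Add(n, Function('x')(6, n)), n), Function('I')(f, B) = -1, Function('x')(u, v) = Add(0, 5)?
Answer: 96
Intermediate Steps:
Function('x')(u, v) = 5
Function('o')(n) = Mul(n, Add(5, n)) (Function('o')(n) = Mul(Add(n, 5), n) = Mul(Add(5, n), n) = Mul(n, Add(5, n)))
Add(Function('o')(-1), Mul(-100, Function('I')(-7, -4))) = Add(Mul(-1, Add(5, -1)), Mul(-100, -1)) = Add(Mul(-1, 4), 100) = Add(-4, 100) = 96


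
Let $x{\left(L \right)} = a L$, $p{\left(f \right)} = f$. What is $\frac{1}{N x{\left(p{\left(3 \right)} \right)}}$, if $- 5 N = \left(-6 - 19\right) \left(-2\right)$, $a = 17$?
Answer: $- \frac{1}{510} \approx -0.0019608$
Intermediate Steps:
$N = -10$ ($N = - \frac{\left(-6 - 19\right) \left(-2\right)}{5} = - \frac{\left(-25\right) \left(-2\right)}{5} = \left(- \frac{1}{5}\right) 50 = -10$)
$x{\left(L \right)} = 17 L$
$\frac{1}{N x{\left(p{\left(3 \right)} \right)}} = \frac{1}{\left(-10\right) 17 \cdot 3} = \frac{1}{\left(-10\right) 51} = \frac{1}{-510} = - \frac{1}{510}$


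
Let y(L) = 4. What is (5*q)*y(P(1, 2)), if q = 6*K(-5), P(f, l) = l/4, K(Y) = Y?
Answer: -600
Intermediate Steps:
P(f, l) = l/4 (P(f, l) = l*(1/4) = l/4)
q = -30 (q = 6*(-5) = -30)
(5*q)*y(P(1, 2)) = (5*(-30))*4 = -150*4 = -600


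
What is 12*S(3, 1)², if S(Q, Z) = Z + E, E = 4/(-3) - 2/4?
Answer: 25/3 ≈ 8.3333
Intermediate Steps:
E = -11/6 (E = 4*(-⅓) - 2*¼ = -4/3 - ½ = -11/6 ≈ -1.8333)
S(Q, Z) = -11/6 + Z (S(Q, Z) = Z - 11/6 = -11/6 + Z)
12*S(3, 1)² = 12*(-11/6 + 1)² = 12*(-⅚)² = 12*(25/36) = 25/3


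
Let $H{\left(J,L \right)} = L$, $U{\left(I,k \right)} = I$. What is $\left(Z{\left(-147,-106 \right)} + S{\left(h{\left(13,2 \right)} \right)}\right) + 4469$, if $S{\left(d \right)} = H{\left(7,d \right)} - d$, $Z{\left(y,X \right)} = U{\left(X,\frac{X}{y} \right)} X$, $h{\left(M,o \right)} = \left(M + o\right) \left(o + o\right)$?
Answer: $15705$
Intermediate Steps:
$h{\left(M,o \right)} = 2 o \left(M + o\right)$ ($h{\left(M,o \right)} = \left(M + o\right) 2 o = 2 o \left(M + o\right)$)
$Z{\left(y,X \right)} = X^{2}$ ($Z{\left(y,X \right)} = X X = X^{2}$)
$S{\left(d \right)} = 0$ ($S{\left(d \right)} = d - d = 0$)
$\left(Z{\left(-147,-106 \right)} + S{\left(h{\left(13,2 \right)} \right)}\right) + 4469 = \left(\left(-106\right)^{2} + 0\right) + 4469 = \left(11236 + 0\right) + 4469 = 11236 + 4469 = 15705$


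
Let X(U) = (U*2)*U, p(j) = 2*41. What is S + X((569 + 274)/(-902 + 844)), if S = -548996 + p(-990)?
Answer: -922562699/1682 ≈ -5.4849e+5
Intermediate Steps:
p(j) = 82
X(U) = 2*U² (X(U) = (2*U)*U = 2*U²)
S = -548914 (S = -548996 + 82 = -548914)
S + X((569 + 274)/(-902 + 844)) = -548914 + 2*((569 + 274)/(-902 + 844))² = -548914 + 2*(843/(-58))² = -548914 + 2*(843*(-1/58))² = -548914 + 2*(-843/58)² = -548914 + 2*(710649/3364) = -548914 + 710649/1682 = -922562699/1682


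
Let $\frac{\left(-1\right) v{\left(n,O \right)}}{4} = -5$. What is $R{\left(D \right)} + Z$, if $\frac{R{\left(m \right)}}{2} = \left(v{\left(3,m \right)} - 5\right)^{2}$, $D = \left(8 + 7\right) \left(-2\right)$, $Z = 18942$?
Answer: $19392$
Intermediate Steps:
$v{\left(n,O \right)} = 20$ ($v{\left(n,O \right)} = \left(-4\right) \left(-5\right) = 20$)
$D = -30$ ($D = 15 \left(-2\right) = -30$)
$R{\left(m \right)} = 450$ ($R{\left(m \right)} = 2 \left(20 - 5\right)^{2} = 2 \cdot 15^{2} = 2 \cdot 225 = 450$)
$R{\left(D \right)} + Z = 450 + 18942 = 19392$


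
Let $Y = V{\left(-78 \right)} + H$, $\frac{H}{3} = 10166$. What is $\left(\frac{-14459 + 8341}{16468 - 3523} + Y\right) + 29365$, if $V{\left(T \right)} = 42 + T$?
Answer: $\frac{774454397}{12945} \approx 59827.0$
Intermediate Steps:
$H = 30498$ ($H = 3 \cdot 10166 = 30498$)
$Y = 30462$ ($Y = \left(42 - 78\right) + 30498 = -36 + 30498 = 30462$)
$\left(\frac{-14459 + 8341}{16468 - 3523} + Y\right) + 29365 = \left(\frac{-14459 + 8341}{16468 - 3523} + 30462\right) + 29365 = \left(- \frac{6118}{12945} + 30462\right) + 29365 = \frac{394324472}{12945} + 29365 = \frac{774454397}{12945}$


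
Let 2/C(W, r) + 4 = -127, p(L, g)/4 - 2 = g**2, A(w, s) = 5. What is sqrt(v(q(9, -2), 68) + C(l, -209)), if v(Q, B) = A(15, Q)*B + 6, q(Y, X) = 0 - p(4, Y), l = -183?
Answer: 6*sqrt(164929)/131 ≈ 18.601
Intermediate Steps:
p(L, g) = 8 + 4*g**2
C(W, r) = -2/131 (C(W, r) = 2/(-4 - 127) = 2/(-131) = 2*(-1/131) = -2/131)
q(Y, X) = -8 - 4*Y**2 (q(Y, X) = 0 - (8 + 4*Y**2) = 0 + (-8 - 4*Y**2) = -8 - 4*Y**2)
v(Q, B) = 6 + 5*B (v(Q, B) = 5*B + 6 = 6 + 5*B)
sqrt(v(q(9, -2), 68) + C(l, -209)) = sqrt((6 + 5*68) - 2/131) = sqrt((6 + 340) - 2/131) = sqrt(346 - 2/131) = sqrt(45324/131) = 6*sqrt(164929)/131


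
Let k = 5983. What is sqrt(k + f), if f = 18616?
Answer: sqrt(24599) ≈ 156.84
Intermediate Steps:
sqrt(k + f) = sqrt(5983 + 18616) = sqrt(24599)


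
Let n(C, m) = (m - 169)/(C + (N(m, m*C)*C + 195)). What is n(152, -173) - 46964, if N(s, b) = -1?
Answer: -3052774/65 ≈ -46966.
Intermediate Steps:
n(C, m) = -13/15 + m/195 (n(C, m) = (m - 169)/(C + (-C + 195)) = (-169 + m)/(C + (195 - C)) = (-169 + m)/195 = (-169 + m)*(1/195) = -13/15 + m/195)
n(152, -173) - 46964 = (-13/15 + (1/195)*(-173)) - 46964 = (-13/15 - 173/195) - 46964 = -114/65 - 46964 = -3052774/65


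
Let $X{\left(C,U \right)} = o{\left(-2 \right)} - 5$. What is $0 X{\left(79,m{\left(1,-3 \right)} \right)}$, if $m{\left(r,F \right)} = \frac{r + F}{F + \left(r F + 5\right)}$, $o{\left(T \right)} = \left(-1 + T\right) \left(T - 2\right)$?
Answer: $0$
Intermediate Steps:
$o{\left(T \right)} = \left(-1 + T\right) \left(-2 + T\right)$
$m{\left(r,F \right)} = \frac{F + r}{5 + F + F r}$ ($m{\left(r,F \right)} = \frac{F + r}{F + \left(F r + 5\right)} = \frac{F + r}{F + \left(5 + F r\right)} = \frac{F + r}{5 + F + F r}$)
$X{\left(C,U \right)} = 7$ ($X{\left(C,U \right)} = \left(2 + \left(-2\right)^{2} - -6\right) - 5 = \left(2 + 4 + 6\right) - 5 = 12 - 5 = 7$)
$0 X{\left(79,m{\left(1,-3 \right)} \right)} = 0 \cdot 7 = 0$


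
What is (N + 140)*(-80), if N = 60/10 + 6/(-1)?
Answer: -11200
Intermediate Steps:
N = 0 (N = 60*(1/10) + 6*(-1) = 6 - 6 = 0)
(N + 140)*(-80) = (0 + 140)*(-80) = 140*(-80) = -11200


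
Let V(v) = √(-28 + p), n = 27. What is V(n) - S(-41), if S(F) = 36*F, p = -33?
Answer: 1476 + I*√61 ≈ 1476.0 + 7.8102*I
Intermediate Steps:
V(v) = I*√61 (V(v) = √(-28 - 33) = √(-61) = I*√61)
V(n) - S(-41) = I*√61 - 36*(-41) = I*√61 - 1*(-1476) = I*√61 + 1476 = 1476 + I*√61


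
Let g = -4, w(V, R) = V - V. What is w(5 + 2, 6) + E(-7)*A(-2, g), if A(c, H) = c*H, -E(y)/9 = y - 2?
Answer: 648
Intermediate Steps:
E(y) = 18 - 9*y (E(y) = -9*(y - 2) = -9*(-2 + y) = 18 - 9*y)
w(V, R) = 0
A(c, H) = H*c
w(5 + 2, 6) + E(-7)*A(-2, g) = 0 + (18 - 9*(-7))*(-4*(-2)) = 0 + (18 + 63)*8 = 0 + 81*8 = 0 + 648 = 648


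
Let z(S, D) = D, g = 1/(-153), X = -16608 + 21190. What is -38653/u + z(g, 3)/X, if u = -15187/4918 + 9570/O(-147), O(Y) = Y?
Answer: 42679900438921/75294095306 ≈ 566.84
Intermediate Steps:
X = 4582
g = -1/153 ≈ -0.0065359
u = -16432583/240982 (u = -15187/4918 + 9570/(-147) = -15187*1/4918 + 9570*(-1/147) = -15187/4918 - 3190/49 = -16432583/240982 ≈ -68.190)
-38653/u + z(g, 3)/X = -38653/(-16432583/240982) + 3/4582 = -38653*(-240982/16432583) + 3*(1/4582) = 9314677246/16432583 + 3/4582 = 42679900438921/75294095306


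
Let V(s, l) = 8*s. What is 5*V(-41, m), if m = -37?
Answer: -1640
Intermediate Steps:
5*V(-41, m) = 5*(8*(-41)) = 5*(-328) = -1640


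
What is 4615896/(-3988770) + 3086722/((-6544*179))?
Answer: -1476597825403/389362453960 ≈ -3.7923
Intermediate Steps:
4615896/(-3988770) + 3086722/((-6544*179)) = 4615896*(-1/3988770) + 3086722/(-1171376) = -769316/664795 + 3086722*(-1/1171376) = -769316/664795 - 1543361/585688 = -1476597825403/389362453960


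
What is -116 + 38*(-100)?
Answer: -3916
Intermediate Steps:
-116 + 38*(-100) = -116 - 3800 = -3916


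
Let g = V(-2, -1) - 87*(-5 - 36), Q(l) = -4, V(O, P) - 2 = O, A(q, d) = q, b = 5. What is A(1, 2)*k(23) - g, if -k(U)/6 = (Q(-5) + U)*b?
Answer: -4137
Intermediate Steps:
V(O, P) = 2 + O
k(U) = 120 - 30*U (k(U) = -6*(-4 + U)*5 = -6*(-20 + 5*U) = 120 - 30*U)
g = 3567 (g = (2 - 2) - 87*(-5 - 36) = 0 - 87*(-41) = 0 + 3567 = 3567)
A(1, 2)*k(23) - g = 1*(120 - 30*23) - 1*3567 = 1*(120 - 690) - 3567 = 1*(-570) - 3567 = -570 - 3567 = -4137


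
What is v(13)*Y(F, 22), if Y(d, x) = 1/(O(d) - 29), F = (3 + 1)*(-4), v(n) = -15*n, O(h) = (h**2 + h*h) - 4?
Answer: -195/479 ≈ -0.40710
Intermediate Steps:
O(h) = -4 + 2*h**2 (O(h) = (h**2 + h**2) - 4 = 2*h**2 - 4 = -4 + 2*h**2)
F = -16 (F = 4*(-4) = -16)
Y(d, x) = 1/(-33 + 2*d**2) (Y(d, x) = 1/((-4 + 2*d**2) - 29) = 1/(-33 + 2*d**2))
v(13)*Y(F, 22) = (-15*13)/(-33 + 2*(-16)**2) = -195/(-33 + 2*256) = -195/(-33 + 512) = -195/479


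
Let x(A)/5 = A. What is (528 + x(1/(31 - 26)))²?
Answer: 279841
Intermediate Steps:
x(A) = 5*A
(528 + x(1/(31 - 26)))² = (528 + 5/(31 - 26))² = (528 + 5/5)² = (528 + 5*(⅕))² = (528 + 1)² = 529² = 279841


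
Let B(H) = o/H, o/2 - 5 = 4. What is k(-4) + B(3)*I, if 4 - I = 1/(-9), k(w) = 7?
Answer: 95/3 ≈ 31.667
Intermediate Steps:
o = 18 (o = 10 + 2*4 = 10 + 8 = 18)
B(H) = 18/H
I = 37/9 (I = 4 - 1/(-9) = 4 - 1*(-⅑) = 4 + ⅑ = 37/9 ≈ 4.1111)
k(-4) + B(3)*I = 7 + (18/3)*(37/9) = 7 + (18*(⅓))*(37/9) = 7 + 6*(37/9) = 7 + 74/3 = 95/3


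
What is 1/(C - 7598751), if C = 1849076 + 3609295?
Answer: -1/2140380 ≈ -4.6721e-7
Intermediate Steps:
C = 5458371
1/(C - 7598751) = 1/(5458371 - 7598751) = 1/(-2140380) = -1/2140380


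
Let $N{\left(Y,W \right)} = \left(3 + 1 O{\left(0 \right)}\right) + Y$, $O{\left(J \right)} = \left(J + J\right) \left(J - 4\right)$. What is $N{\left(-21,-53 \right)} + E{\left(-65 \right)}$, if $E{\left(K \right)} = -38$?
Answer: $-56$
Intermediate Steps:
$O{\left(J \right)} = 2 J \left(-4 + J\right)$
$N{\left(Y,W \right)} = 3 + Y$ ($N{\left(Y,W \right)} = \left(3 + 1 \cdot 2 \cdot 0 \left(-4 + 0\right)\right) + Y = \left(3 + 1 \cdot 2 \cdot 0 \left(-4\right)\right) + Y = \left(3 + 1 \cdot 0\right) + Y = \left(3 + 0\right) + Y = 3 + Y$)
$N{\left(-21,-53 \right)} + E{\left(-65 \right)} = \left(3 - 21\right) - 38 = -18 - 38 = -56$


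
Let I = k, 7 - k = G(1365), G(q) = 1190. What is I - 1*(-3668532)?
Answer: 3667349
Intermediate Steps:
k = -1183 (k = 7 - 1*1190 = 7 - 1190 = -1183)
I = -1183
I - 1*(-3668532) = -1183 - 1*(-3668532) = -1183 + 3668532 = 3667349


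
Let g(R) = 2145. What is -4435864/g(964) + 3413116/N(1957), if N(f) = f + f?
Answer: -5020418938/4197765 ≈ -1196.0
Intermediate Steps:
N(f) = 2*f
-4435864/g(964) + 3413116/N(1957) = -4435864/2145 + 3413116/((2*1957)) = -4435864*1/2145 + 3413116/3914 = -4435864/2145 + 3413116*(1/3914) = -4435864/2145 + 1706558/1957 = -5020418938/4197765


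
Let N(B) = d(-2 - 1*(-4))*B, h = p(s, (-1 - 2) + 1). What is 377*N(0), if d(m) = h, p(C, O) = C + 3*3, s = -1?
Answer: 0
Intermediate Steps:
p(C, O) = 9 + C (p(C, O) = C + 9 = 9 + C)
h = 8 (h = 9 - 1 = 8)
d(m) = 8
N(B) = 8*B
377*N(0) = 377*(8*0) = 377*0 = 0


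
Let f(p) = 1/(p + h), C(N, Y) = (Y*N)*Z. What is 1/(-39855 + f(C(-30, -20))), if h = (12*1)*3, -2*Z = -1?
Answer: -336/13391279 ≈ -2.5091e-5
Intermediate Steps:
Z = ½ (Z = -½*(-1) = ½ ≈ 0.50000)
C(N, Y) = N*Y/2 (C(N, Y) = (Y*N)*(½) = (N*Y)*(½) = N*Y/2)
h = 36 (h = 12*3 = 36)
f(p) = 1/(36 + p) (f(p) = 1/(p + 36) = 1/(36 + p))
1/(-39855 + f(C(-30, -20))) = 1/(-39855 + 1/(36 + (½)*(-30)*(-20))) = 1/(-39855 + 1/(36 + 300)) = 1/(-39855 + 1/336) = 1/(-13391279/336) = -336/13391279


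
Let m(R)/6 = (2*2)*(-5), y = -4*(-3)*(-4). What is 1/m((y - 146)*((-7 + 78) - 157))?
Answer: -1/120 ≈ -0.0083333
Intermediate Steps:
y = -48 (y = 12*(-4) = -48)
m(R) = -120 (m(R) = 6*((2*2)*(-5)) = 6*(4*(-5)) = 6*(-20) = -120)
1/m((y - 146)*((-7 + 78) - 157)) = 1/(-120) = -1/120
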